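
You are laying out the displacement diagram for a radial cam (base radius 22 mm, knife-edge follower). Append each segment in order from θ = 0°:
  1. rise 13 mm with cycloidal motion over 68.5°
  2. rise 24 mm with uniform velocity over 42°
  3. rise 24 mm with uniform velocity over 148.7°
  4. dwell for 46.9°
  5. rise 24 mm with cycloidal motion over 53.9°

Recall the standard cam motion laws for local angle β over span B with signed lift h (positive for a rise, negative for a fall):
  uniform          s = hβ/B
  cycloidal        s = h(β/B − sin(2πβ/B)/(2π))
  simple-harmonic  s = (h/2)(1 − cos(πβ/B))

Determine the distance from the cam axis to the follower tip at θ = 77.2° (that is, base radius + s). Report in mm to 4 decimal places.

seg 1 [0°–68.5°] cycloidal, h=13: full span → s += 13 → s = 13.0000
seg 2 [68.5°–110.5°] uniform, h=24: θ=77.2° here. β=8.7, B=42. 24·8.7/42 = 4.9714 → s = 17.9714
radial distance = base radius + s = 22 + 17.9714 = 39.9714

39.9714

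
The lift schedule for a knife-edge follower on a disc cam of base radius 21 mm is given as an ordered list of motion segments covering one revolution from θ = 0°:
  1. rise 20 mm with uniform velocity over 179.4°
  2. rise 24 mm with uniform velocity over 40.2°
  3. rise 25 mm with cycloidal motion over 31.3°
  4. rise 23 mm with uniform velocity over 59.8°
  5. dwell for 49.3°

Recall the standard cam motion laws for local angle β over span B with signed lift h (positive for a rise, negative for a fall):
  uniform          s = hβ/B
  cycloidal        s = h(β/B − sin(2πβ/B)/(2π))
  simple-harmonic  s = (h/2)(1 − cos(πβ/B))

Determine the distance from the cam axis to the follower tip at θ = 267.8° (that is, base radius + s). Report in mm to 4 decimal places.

seg 1 [0°–179.4°] uniform, h=20: full span → s += 20 → s = 20.0000
seg 2 [179.4°–219.6°] uniform, h=24: full span → s += 24 → s = 44.0000
seg 3 [219.6°–250.9°] cycloidal, h=25: full span → s += 25 → s = 69.0000
seg 4 [250.9°–310.7°] uniform, h=23: θ=267.8° here. β=16.9, B=59.8. 23·16.9/59.8 = 6.5000 → s = 75.5000
radial distance = base radius + s = 21 + 75.5000 = 96.5000

96.5000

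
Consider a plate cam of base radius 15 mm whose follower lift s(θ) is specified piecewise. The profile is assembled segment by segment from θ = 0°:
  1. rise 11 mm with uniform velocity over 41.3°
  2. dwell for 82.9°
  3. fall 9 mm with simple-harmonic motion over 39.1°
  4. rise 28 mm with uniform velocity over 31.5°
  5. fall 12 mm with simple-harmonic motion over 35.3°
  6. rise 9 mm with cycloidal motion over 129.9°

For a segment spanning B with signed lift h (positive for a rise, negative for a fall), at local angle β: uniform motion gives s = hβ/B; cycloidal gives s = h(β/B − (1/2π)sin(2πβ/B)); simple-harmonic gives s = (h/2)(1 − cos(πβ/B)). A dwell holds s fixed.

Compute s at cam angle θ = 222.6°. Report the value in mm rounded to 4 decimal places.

seg 1 [0°–41.3°] uniform, h=11: full span → s += 11 → s = 11.0000
seg 2 [41.3°–124.2°] dwell: s stays 11.0000
seg 3 [124.2°–163.3°] simple-harmonic, h=-9: full span → s += -9 → s = 2.0000
seg 4 [163.3°–194.8°] uniform, h=28: full span → s += 28 → s = 30.0000
seg 5 [194.8°–230.1°] simple-harmonic, h=-12: θ=222.6° here. β=27.8, B=35.3. -12/2·(1 − cos(π·0.7875)) = -10.7123 → s = 19.2877

19.2877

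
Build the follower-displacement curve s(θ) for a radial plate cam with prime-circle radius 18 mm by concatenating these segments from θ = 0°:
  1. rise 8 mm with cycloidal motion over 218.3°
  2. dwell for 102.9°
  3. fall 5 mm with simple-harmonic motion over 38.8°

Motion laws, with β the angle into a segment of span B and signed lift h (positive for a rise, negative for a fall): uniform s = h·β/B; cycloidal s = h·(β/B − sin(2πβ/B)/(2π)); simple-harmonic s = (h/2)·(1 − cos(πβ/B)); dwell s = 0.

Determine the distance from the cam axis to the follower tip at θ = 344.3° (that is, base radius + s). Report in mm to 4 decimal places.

seg 1 [0°–218.3°] cycloidal, h=8: full span → s += 8 → s = 8.0000
seg 2 [218.3°–321.2°] dwell: s stays 8.0000
seg 3 [321.2°–360°] simple-harmonic, h=-5: θ=344.3° here. β=23.1, B=38.8. -5/2·(1 − cos(π·0.5954)) = -3.2378 → s = 4.7622
radial distance = base radius + s = 18 + 4.7622 = 22.7622

22.7622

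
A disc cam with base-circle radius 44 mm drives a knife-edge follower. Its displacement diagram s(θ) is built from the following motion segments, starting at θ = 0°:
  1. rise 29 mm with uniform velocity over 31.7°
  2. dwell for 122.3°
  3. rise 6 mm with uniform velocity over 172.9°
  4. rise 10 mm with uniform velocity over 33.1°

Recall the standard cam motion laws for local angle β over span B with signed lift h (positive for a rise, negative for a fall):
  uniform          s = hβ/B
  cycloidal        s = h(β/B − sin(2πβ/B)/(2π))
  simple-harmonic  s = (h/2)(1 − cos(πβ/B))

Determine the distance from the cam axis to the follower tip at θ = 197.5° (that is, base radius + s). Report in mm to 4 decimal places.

seg 1 [0°–31.7°] uniform, h=29: full span → s += 29 → s = 29.0000
seg 2 [31.7°–154°] dwell: s stays 29.0000
seg 3 [154°–326.9°] uniform, h=6: θ=197.5° here. β=43.5, B=172.9. 6·43.5/172.9 = 1.5095 → s = 30.5095
radial distance = base radius + s = 44 + 30.5095 = 74.5095

74.5095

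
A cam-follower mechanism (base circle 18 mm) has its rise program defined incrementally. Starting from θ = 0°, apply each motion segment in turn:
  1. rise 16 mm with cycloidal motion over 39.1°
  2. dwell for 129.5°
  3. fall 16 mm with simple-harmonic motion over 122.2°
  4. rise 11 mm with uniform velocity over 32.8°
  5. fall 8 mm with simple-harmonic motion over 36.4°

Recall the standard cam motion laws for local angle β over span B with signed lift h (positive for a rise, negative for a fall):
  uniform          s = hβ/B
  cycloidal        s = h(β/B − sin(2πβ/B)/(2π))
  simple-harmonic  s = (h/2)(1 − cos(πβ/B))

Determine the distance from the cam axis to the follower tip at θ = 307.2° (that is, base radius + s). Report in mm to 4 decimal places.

seg 1 [0°–39.1°] cycloidal, h=16: full span → s += 16 → s = 16.0000
seg 2 [39.1°–168.6°] dwell: s stays 16.0000
seg 3 [168.6°–290.8°] simple-harmonic, h=-16: full span → s += -16 → s = 0.0000
seg 4 [290.8°–323.6°] uniform, h=11: θ=307.2° here. β=16.4, B=32.8. 11·16.4/32.8 = 5.5000 → s = 5.5000
radial distance = base radius + s = 18 + 5.5000 = 23.5000

23.5000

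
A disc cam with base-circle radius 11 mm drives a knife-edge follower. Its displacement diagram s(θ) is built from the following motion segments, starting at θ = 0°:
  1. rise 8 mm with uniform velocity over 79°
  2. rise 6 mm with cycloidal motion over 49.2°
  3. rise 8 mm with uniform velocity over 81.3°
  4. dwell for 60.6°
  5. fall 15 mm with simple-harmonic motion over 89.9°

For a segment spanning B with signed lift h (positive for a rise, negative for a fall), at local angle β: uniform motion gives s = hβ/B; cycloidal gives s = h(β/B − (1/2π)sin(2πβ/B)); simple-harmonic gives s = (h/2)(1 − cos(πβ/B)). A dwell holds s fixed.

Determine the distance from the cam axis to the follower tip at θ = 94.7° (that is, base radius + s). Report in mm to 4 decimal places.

seg 1 [0°–79°] uniform, h=8: full span → s += 8 → s = 8.0000
seg 2 [79°–128.2°] cycloidal, h=6: θ=94.7° here. β=15.7, B=49.2. 6·(0.3191 − sin(2π·0.3191)/(2π)) = 1.0483 → s = 9.0483
radial distance = base radius + s = 11 + 9.0483 = 20.0483

20.0483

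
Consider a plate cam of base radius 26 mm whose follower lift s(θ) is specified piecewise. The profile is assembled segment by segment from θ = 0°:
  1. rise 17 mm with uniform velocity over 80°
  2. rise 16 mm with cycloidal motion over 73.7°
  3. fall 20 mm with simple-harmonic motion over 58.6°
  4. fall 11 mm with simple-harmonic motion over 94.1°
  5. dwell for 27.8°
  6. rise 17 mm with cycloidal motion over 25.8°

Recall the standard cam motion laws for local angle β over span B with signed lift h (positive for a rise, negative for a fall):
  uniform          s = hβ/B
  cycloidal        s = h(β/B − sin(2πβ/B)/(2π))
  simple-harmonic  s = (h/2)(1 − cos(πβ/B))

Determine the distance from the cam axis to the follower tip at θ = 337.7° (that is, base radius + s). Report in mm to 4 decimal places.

seg 1 [0°–80°] uniform, h=17: full span → s += 17 → s = 17.0000
seg 2 [80°–153.7°] cycloidal, h=16: full span → s += 16 → s = 33.0000
seg 3 [153.7°–212.3°] simple-harmonic, h=-20: full span → s += -20 → s = 13.0000
seg 4 [212.3°–306.4°] simple-harmonic, h=-11: full span → s += -11 → s = 2.0000
seg 5 [306.4°–334.2°] dwell: s stays 2.0000
seg 6 [334.2°–360°] cycloidal, h=17: θ=337.7° here. β=3.5, B=25.8. 17·(0.1357 − sin(2π·0.1357)/(2π)) = 0.2693 → s = 2.2693
radial distance = base radius + s = 26 + 2.2693 = 28.2693

28.2693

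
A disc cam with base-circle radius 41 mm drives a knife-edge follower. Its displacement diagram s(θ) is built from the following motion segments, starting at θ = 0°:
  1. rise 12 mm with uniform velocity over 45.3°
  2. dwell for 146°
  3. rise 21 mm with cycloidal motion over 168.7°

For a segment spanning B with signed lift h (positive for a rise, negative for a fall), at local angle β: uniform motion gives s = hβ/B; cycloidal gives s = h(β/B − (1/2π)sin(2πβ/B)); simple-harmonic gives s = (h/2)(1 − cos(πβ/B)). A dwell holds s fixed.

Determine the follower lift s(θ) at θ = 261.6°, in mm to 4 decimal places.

seg 1 [0°–45.3°] uniform, h=12: full span → s += 12 → s = 12.0000
seg 2 [45.3°–191.3°] dwell: s stays 12.0000
seg 3 [191.3°–360°] cycloidal, h=21: θ=261.6° here. β=70.3, B=168.7. 21·(0.4167 − sin(2π·0.4167)/(2π)) = 7.0808 → s = 19.0808

19.0808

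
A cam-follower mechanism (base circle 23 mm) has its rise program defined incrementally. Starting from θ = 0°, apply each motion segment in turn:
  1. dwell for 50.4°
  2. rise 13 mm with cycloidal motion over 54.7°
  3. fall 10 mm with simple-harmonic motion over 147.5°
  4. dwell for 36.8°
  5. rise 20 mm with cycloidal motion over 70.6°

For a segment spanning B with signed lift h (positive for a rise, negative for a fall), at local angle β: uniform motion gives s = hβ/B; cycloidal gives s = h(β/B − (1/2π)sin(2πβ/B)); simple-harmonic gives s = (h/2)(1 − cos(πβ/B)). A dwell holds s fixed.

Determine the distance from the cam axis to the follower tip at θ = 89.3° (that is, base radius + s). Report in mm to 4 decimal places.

seg 1 [0°–50.4°] dwell: s stays 0.0000
seg 2 [50.4°–105.1°] cycloidal, h=13: θ=89.3° here. β=38.9, B=54.7. 13·(0.7112 − sin(2π·0.7112)/(2π)) = 11.2527 → s = 11.2527
radial distance = base radius + s = 23 + 11.2527 = 34.2527

34.2527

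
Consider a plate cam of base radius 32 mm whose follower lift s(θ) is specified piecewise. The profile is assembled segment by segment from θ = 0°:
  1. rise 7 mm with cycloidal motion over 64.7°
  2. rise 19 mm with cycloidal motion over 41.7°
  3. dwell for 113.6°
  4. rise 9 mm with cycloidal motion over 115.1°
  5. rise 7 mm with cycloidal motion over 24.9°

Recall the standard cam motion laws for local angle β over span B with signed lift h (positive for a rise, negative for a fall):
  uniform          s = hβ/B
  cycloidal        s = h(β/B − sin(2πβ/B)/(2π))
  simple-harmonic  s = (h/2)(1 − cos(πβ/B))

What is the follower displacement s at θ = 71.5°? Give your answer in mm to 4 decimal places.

seg 1 [0°–64.7°] cycloidal, h=7: full span → s += 7 → s = 7.0000
seg 2 [64.7°–106.4°] cycloidal, h=19: θ=71.5° here. β=6.8, B=41.7. 19·(0.1631 − sin(2π·0.1631)/(2π)) = 0.5143 → s = 7.5143

7.5143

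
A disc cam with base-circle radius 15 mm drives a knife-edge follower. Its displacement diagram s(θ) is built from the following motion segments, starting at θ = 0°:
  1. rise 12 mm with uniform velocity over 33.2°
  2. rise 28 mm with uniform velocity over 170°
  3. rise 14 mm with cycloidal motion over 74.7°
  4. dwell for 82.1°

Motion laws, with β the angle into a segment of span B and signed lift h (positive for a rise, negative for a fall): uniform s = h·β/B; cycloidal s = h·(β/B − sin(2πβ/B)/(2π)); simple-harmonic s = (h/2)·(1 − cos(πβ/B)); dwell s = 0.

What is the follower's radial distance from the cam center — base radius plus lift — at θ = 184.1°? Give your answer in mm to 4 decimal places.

seg 1 [0°–33.2°] uniform, h=12: full span → s += 12 → s = 12.0000
seg 2 [33.2°–203.2°] uniform, h=28: θ=184.1° here. β=150.9, B=170. 28·150.9/170 = 24.8541 → s = 36.8541
radial distance = base radius + s = 15 + 36.8541 = 51.8541

51.8541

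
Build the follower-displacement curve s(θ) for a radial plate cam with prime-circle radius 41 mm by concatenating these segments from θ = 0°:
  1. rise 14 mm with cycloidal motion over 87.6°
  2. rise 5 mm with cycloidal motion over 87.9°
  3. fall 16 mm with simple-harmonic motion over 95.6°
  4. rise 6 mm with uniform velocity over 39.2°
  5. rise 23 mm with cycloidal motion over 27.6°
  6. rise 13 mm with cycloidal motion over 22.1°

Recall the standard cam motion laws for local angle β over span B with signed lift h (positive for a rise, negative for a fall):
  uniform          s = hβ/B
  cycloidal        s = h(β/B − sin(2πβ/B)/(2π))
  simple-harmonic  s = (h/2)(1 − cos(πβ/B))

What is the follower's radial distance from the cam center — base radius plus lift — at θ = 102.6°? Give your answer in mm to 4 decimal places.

seg 1 [0°–87.6°] cycloidal, h=14: full span → s += 14 → s = 14.0000
seg 2 [87.6°–175.5°] cycloidal, h=5: θ=102.6° here. β=15, B=87.9. 5·(0.1706 − sin(2π·0.1706)/(2π)) = 0.1543 → s = 14.1543
radial distance = base radius + s = 41 + 14.1543 = 55.1543

55.1543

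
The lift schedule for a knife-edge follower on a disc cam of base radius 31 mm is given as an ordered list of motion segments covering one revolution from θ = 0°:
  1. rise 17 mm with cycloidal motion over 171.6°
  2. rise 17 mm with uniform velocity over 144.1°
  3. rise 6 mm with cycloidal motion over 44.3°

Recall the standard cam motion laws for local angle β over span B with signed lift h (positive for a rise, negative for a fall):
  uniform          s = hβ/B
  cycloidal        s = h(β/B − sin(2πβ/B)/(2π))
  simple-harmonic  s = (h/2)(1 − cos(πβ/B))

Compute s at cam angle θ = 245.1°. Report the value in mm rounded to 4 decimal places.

seg 1 [0°–171.6°] cycloidal, h=17: full span → s += 17 → s = 17.0000
seg 2 [171.6°–315.7°] uniform, h=17: θ=245.1° here. β=73.5, B=144.1. 17·73.5/144.1 = 8.6711 → s = 25.6711

25.6711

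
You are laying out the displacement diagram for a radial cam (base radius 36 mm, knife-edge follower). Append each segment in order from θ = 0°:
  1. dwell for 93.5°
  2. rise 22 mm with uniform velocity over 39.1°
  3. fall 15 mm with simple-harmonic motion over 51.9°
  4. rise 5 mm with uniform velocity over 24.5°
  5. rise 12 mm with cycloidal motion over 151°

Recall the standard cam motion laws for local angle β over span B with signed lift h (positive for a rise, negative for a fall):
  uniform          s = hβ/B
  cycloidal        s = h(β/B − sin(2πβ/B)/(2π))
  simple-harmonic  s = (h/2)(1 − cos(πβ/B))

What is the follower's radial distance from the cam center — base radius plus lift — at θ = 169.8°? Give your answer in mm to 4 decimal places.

seg 1 [0°–93.5°] dwell: s stays 0.0000
seg 2 [93.5°–132.6°] uniform, h=22: full span → s += 22 → s = 22.0000
seg 3 [132.6°–184.5°] simple-harmonic, h=-15: θ=169.8° here. β=37.2, B=51.9. -15/2·(1 − cos(π·0.7168)) = -12.2217 → s = 9.7783
radial distance = base radius + s = 36 + 9.7783 = 45.7783

45.7783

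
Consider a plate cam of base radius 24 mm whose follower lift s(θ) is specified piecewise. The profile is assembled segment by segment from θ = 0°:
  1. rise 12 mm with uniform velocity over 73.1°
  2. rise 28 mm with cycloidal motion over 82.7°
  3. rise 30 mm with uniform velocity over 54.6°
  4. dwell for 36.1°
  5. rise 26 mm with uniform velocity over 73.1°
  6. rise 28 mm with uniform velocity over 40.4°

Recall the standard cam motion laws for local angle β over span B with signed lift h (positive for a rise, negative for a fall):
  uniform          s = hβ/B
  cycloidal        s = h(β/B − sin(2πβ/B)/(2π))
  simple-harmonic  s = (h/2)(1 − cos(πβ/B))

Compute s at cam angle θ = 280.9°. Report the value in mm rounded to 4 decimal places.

seg 1 [0°–73.1°] uniform, h=12: full span → s += 12 → s = 12.0000
seg 2 [73.1°–155.8°] cycloidal, h=28: full span → s += 28 → s = 40.0000
seg 3 [155.8°–210.4°] uniform, h=30: full span → s += 30 → s = 70.0000
seg 4 [210.4°–246.5°] dwell: s stays 70.0000
seg 5 [246.5°–319.6°] uniform, h=26: θ=280.9° here. β=34.4, B=73.1. 26·34.4/73.1 = 12.2353 → s = 82.2353

82.2353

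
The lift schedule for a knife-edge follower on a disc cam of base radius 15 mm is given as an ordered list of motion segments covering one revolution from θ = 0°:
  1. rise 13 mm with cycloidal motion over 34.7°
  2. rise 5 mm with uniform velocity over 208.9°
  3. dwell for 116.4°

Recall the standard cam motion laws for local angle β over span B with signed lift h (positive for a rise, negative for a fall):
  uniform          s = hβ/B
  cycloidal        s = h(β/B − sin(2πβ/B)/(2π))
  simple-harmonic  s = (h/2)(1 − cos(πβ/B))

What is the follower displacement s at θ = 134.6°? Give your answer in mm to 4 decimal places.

seg 1 [0°–34.7°] cycloidal, h=13: full span → s += 13 → s = 13.0000
seg 2 [34.7°–243.6°] uniform, h=5: θ=134.6° here. β=99.9, B=208.9. 5·99.9/208.9 = 2.3911 → s = 15.3911

15.3911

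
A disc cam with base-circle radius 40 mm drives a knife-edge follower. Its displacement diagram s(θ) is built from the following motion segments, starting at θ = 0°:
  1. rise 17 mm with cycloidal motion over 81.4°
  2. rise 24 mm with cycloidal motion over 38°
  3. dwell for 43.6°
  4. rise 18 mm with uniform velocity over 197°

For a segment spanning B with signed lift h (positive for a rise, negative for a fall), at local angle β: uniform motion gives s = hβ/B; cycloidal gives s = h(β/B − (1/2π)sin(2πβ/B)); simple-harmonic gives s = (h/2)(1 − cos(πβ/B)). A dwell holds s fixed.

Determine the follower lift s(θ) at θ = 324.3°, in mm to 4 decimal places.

seg 1 [0°–81.4°] cycloidal, h=17: full span → s += 17 → s = 17.0000
seg 2 [81.4°–119.4°] cycloidal, h=24: full span → s += 24 → s = 41.0000
seg 3 [119.4°–163°] dwell: s stays 41.0000
seg 4 [163°–360°] uniform, h=18: θ=324.3° here. β=161.3, B=197. 18·161.3/197 = 14.7381 → s = 55.7381

55.7381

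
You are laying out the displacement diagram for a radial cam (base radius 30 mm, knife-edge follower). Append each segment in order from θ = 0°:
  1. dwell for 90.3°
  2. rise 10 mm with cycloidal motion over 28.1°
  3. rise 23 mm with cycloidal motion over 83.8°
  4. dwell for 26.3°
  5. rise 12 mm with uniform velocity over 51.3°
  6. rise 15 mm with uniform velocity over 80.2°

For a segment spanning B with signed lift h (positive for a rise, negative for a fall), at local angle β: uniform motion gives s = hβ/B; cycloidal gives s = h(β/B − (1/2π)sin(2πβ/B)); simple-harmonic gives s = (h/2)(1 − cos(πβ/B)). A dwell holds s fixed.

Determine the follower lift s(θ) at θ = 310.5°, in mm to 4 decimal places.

seg 1 [0°–90.3°] dwell: s stays 0.0000
seg 2 [90.3°–118.4°] cycloidal, h=10: full span → s += 10 → s = 10.0000
seg 3 [118.4°–202.2°] cycloidal, h=23: full span → s += 23 → s = 33.0000
seg 4 [202.2°–228.5°] dwell: s stays 33.0000
seg 5 [228.5°–279.8°] uniform, h=12: full span → s += 12 → s = 45.0000
seg 6 [279.8°–360°] uniform, h=15: θ=310.5° here. β=30.7, B=80.2. 15·30.7/80.2 = 5.7419 → s = 50.7419

50.7419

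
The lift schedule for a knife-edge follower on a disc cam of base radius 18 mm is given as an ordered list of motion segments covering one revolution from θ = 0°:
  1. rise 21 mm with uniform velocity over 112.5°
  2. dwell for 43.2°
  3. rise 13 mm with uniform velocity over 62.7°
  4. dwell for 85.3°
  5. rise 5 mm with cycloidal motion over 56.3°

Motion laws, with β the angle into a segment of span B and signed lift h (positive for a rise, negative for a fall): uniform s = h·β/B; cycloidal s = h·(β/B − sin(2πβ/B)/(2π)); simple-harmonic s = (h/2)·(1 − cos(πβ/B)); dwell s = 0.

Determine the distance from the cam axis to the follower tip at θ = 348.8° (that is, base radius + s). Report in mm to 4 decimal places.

seg 1 [0°–112.5°] uniform, h=21: full span → s += 21 → s = 21.0000
seg 2 [112.5°–155.7°] dwell: s stays 21.0000
seg 3 [155.7°–218.4°] uniform, h=13: full span → s += 13 → s = 34.0000
seg 4 [218.4°–303.7°] dwell: s stays 34.0000
seg 5 [303.7°–360°] cycloidal, h=5: θ=348.8° here. β=45.1, B=56.3. 5·(0.8011 − sin(2π·0.8011)/(2π)) = 4.7605 → s = 38.7605
radial distance = base radius + s = 18 + 38.7605 = 56.7605

56.7605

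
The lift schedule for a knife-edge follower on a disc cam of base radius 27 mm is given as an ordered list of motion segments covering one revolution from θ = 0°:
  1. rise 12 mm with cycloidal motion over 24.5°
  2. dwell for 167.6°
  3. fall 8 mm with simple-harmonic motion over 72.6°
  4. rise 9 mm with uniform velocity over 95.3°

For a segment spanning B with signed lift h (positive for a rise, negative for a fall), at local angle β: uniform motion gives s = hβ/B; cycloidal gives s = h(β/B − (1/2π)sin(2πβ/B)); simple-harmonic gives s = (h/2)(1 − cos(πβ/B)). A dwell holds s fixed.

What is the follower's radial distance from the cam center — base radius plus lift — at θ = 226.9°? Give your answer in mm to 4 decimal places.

seg 1 [0°–24.5°] cycloidal, h=12: full span → s += 12 → s = 12.0000
seg 2 [24.5°–192.1°] dwell: s stays 12.0000
seg 3 [192.1°–264.7°] simple-harmonic, h=-8: θ=226.9° here. β=34.8, B=72.6. -8/2·(1 − cos(π·0.4793)) = -3.7405 → s = 8.2595
radial distance = base radius + s = 27 + 8.2595 = 35.2595

35.2595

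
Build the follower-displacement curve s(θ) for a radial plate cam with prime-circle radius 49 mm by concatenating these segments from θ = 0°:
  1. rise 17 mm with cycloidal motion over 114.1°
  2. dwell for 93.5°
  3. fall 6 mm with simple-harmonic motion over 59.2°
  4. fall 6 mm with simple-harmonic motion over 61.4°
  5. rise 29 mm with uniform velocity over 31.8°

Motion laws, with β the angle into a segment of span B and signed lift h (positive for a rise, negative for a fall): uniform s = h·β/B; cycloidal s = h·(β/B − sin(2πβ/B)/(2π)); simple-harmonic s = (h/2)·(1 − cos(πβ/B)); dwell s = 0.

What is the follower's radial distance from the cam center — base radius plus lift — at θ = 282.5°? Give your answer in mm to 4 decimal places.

seg 1 [0°–114.1°] cycloidal, h=17: full span → s += 17 → s = 17.0000
seg 2 [114.1°–207.6°] dwell: s stays 17.0000
seg 3 [207.6°–266.8°] simple-harmonic, h=-6: full span → s += -6 → s = 11.0000
seg 4 [266.8°–328.2°] simple-harmonic, h=-6: θ=282.5° here. β=15.7, B=61.4. -6/2·(1 − cos(π·0.2557)) = -0.9170 → s = 10.0830
radial distance = base radius + s = 49 + 10.0830 = 59.0830

59.0830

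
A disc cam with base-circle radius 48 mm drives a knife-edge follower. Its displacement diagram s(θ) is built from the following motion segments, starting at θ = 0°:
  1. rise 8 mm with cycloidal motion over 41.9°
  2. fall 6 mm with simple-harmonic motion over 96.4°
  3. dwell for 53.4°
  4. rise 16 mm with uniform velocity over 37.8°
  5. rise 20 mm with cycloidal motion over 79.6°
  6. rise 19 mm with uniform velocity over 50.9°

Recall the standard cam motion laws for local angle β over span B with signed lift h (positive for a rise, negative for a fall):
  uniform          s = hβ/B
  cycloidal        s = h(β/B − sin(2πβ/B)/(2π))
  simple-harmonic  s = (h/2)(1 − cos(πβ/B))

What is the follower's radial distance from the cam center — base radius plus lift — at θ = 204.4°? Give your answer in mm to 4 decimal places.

seg 1 [0°–41.9°] cycloidal, h=8: full span → s += 8 → s = 8.0000
seg 2 [41.9°–138.3°] simple-harmonic, h=-6: full span → s += -6 → s = 2.0000
seg 3 [138.3°–191.7°] dwell: s stays 2.0000
seg 4 [191.7°–229.5°] uniform, h=16: θ=204.4° here. β=12.7, B=37.8. 16·12.7/37.8 = 5.3757 → s = 7.3757
radial distance = base radius + s = 48 + 7.3757 = 55.3757

55.3757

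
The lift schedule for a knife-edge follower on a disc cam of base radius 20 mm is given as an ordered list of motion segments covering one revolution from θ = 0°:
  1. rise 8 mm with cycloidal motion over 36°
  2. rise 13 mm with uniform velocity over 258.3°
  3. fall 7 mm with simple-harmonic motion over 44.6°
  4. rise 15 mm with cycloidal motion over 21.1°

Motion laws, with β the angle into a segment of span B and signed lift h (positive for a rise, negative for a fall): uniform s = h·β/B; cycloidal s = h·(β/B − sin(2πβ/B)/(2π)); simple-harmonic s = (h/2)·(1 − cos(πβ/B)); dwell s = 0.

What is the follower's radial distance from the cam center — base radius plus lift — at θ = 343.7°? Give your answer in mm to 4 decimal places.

seg 1 [0°–36°] cycloidal, h=8: full span → s += 8 → s = 8.0000
seg 2 [36°–294.3°] uniform, h=13: full span → s += 13 → s = 21.0000
seg 3 [294.3°–338.9°] simple-harmonic, h=-7: full span → s += -7 → s = 14.0000
seg 4 [338.9°–360°] cycloidal, h=15: θ=343.7° here. β=4.8, B=21.1. 15·(0.2275 − sin(2π·0.2275)/(2π)) = 1.0488 → s = 15.0488
radial distance = base radius + s = 20 + 15.0488 = 35.0488

35.0488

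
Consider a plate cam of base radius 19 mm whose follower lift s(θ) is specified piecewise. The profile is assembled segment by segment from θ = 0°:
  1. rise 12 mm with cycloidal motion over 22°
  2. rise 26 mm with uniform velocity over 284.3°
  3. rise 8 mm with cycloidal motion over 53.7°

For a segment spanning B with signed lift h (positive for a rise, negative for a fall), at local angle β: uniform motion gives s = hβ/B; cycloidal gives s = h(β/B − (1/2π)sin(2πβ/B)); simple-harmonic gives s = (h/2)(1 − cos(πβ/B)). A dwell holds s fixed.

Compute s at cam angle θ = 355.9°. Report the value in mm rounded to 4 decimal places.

seg 1 [0°–22°] cycloidal, h=12: full span → s += 12 → s = 12.0000
seg 2 [22°–306.3°] uniform, h=26: full span → s += 26 → s = 38.0000
seg 3 [306.3°–360°] cycloidal, h=8: θ=355.9° here. β=49.6, B=53.7. 8·(0.9236 − sin(2π·0.9236)/(2π)) = 7.9768 → s = 45.9768

45.9768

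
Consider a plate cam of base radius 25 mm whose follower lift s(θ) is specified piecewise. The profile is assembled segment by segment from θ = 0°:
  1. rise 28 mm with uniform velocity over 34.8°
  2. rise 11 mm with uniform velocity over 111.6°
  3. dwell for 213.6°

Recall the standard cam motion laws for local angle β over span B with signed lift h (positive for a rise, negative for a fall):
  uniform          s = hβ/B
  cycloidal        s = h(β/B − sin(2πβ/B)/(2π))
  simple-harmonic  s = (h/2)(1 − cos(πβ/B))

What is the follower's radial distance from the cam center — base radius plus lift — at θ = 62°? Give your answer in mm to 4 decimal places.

seg 1 [0°–34.8°] uniform, h=28: full span → s += 28 → s = 28.0000
seg 2 [34.8°–146.4°] uniform, h=11: θ=62° here. β=27.2, B=111.6. 11·27.2/111.6 = 2.6810 → s = 30.6810
radial distance = base radius + s = 25 + 30.6810 = 55.6810

55.6810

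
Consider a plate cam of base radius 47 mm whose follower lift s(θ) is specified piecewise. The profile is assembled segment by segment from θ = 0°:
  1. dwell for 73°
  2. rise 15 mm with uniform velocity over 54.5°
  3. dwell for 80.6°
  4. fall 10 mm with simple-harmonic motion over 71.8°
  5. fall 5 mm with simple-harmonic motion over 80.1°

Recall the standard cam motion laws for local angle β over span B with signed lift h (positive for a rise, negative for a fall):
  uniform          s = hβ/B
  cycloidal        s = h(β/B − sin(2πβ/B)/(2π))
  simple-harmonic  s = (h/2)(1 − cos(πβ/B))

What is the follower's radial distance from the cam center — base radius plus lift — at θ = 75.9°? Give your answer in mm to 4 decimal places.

seg 1 [0°–73°] dwell: s stays 0.0000
seg 2 [73°–127.5°] uniform, h=15: θ=75.9° here. β=2.9, B=54.5. 15·2.9/54.5 = 0.7982 → s = 0.7982
radial distance = base radius + s = 47 + 0.7982 = 47.7982

47.7982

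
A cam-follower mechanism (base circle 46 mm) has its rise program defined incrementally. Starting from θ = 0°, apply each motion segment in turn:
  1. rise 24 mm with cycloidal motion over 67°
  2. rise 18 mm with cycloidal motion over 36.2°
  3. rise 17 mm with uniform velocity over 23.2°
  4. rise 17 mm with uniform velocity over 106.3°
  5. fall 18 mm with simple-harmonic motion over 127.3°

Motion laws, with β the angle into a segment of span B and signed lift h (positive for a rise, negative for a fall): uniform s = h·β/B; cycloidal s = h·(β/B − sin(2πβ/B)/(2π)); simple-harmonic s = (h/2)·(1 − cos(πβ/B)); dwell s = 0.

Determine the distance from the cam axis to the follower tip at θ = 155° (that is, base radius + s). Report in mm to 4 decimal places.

seg 1 [0°–67°] cycloidal, h=24: full span → s += 24 → s = 24.0000
seg 2 [67°–103.2°] cycloidal, h=18: full span → s += 18 → s = 42.0000
seg 3 [103.2°–126.4°] uniform, h=17: full span → s += 17 → s = 59.0000
seg 4 [126.4°–232.7°] uniform, h=17: θ=155° here. β=28.6, B=106.3. 17·28.6/106.3 = 4.5738 → s = 63.5738
radial distance = base radius + s = 46 + 63.5738 = 109.5738

109.5738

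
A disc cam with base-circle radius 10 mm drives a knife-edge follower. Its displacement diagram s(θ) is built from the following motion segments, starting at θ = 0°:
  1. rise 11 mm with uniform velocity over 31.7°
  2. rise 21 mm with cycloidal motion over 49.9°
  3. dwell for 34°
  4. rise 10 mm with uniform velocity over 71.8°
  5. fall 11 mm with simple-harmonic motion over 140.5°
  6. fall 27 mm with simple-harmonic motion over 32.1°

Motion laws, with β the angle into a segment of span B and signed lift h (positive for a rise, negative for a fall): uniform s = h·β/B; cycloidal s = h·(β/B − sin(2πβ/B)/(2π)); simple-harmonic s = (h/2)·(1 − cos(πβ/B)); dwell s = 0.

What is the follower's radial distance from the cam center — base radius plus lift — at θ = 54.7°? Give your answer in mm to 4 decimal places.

seg 1 [0°–31.7°] uniform, h=11: full span → s += 11 → s = 11.0000
seg 2 [31.7°–81.6°] cycloidal, h=21: θ=54.7° here. β=23, B=49.9. 21·(0.4609 − sin(2π·0.4609)/(2π)) = 8.8669 → s = 19.8669
radial distance = base radius + s = 10 + 19.8669 = 29.8669

29.8669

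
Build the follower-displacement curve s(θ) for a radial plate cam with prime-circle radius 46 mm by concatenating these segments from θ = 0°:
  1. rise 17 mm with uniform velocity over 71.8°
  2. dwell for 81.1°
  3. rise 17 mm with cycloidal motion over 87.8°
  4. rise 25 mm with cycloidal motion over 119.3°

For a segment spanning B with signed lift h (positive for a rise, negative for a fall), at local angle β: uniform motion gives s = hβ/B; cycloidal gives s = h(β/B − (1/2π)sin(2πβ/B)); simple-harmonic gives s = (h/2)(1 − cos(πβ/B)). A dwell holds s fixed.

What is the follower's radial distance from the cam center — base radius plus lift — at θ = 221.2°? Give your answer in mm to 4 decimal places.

seg 1 [0°–71.8°] uniform, h=17: full span → s += 17 → s = 17.0000
seg 2 [71.8°–152.9°] dwell: s stays 17.0000
seg 3 [152.9°–240.7°] cycloidal, h=17: θ=221.2° here. β=68.3, B=87.8. 17·(0.7779 − sin(2π·0.7779)/(2π)) = 15.8885 → s = 32.8885
radial distance = base radius + s = 46 + 32.8885 = 78.8885

78.8885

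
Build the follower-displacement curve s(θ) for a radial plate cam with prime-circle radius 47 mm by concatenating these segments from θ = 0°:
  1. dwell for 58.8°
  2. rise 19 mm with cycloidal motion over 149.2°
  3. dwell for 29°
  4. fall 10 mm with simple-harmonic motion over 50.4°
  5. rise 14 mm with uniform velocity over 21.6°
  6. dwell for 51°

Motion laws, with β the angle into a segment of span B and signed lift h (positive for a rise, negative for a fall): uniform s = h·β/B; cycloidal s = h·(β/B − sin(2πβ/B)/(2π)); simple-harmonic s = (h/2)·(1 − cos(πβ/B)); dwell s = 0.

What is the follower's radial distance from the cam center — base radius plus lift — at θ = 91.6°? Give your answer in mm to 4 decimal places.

seg 1 [0°–58.8°] dwell: s stays 0.0000
seg 2 [58.8°–208°] cycloidal, h=19: θ=91.6° here. β=32.8, B=149.2. 19·(0.2198 − sin(2π·0.2198)/(2π)) = 1.2071 → s = 1.2071
radial distance = base radius + s = 47 + 1.2071 = 48.2071

48.2071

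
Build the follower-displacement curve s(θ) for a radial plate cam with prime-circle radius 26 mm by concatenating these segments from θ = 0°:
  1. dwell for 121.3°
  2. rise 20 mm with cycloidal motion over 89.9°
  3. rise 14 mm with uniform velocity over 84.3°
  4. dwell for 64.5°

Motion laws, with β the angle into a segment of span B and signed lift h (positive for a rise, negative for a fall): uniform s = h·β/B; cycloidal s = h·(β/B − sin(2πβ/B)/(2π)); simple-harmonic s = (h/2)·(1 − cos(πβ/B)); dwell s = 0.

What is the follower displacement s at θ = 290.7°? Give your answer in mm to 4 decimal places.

seg 1 [0°–121.3°] dwell: s stays 0.0000
seg 2 [121.3°–211.2°] cycloidal, h=20: full span → s += 20 → s = 20.0000
seg 3 [211.2°–295.5°] uniform, h=14: θ=290.7° here. β=79.5, B=84.3. 14·79.5/84.3 = 13.2028 → s = 33.2028

33.2028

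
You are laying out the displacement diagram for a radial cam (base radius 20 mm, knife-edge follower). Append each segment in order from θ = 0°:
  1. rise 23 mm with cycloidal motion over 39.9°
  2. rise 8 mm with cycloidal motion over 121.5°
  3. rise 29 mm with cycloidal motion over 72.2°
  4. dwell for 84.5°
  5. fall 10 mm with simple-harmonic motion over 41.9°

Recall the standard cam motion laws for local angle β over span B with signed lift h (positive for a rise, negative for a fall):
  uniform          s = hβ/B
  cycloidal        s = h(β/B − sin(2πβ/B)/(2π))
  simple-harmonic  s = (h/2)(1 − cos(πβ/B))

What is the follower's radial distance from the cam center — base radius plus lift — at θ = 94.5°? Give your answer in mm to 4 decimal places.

seg 1 [0°–39.9°] cycloidal, h=23: full span → s += 23 → s = 23.0000
seg 2 [39.9°–161.4°] cycloidal, h=8: θ=94.5° here. β=54.6, B=121.5. 8·(0.4494 − sin(2π·0.4494)/(2π)) = 3.1969 → s = 26.1969
radial distance = base radius + s = 20 + 26.1969 = 46.1969

46.1969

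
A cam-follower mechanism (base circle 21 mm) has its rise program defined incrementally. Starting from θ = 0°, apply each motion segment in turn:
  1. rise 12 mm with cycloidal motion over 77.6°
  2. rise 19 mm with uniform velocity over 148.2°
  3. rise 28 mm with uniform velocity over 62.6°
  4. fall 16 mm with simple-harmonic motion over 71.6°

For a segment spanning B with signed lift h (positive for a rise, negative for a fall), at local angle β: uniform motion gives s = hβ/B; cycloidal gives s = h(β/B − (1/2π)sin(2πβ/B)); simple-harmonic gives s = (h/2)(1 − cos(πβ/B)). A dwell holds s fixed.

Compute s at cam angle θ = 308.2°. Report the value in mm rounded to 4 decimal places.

seg 1 [0°–77.6°] cycloidal, h=12: full span → s += 12 → s = 12.0000
seg 2 [77.6°–225.8°] uniform, h=19: full span → s += 19 → s = 31.0000
seg 3 [225.8°–288.4°] uniform, h=28: full span → s += 28 → s = 59.0000
seg 4 [288.4°–360°] simple-harmonic, h=-16: θ=308.2° here. β=19.8, B=71.6. -16/2·(1 − cos(π·0.2765)) = -2.8338 → s = 56.1662

56.1662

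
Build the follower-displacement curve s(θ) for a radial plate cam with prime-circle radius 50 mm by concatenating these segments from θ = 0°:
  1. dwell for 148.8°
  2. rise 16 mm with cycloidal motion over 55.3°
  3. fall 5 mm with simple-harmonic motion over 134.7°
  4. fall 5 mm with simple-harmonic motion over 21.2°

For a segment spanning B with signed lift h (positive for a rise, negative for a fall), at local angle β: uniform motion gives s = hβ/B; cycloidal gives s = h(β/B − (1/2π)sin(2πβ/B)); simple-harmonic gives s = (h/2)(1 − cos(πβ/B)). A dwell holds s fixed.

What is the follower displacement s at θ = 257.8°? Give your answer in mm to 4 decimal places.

seg 1 [0°–148.8°] dwell: s stays 0.0000
seg 2 [148.8°–204.1°] cycloidal, h=16: full span → s += 16 → s = 16.0000
seg 3 [204.1°–338.8°] simple-harmonic, h=-5: θ=257.8° here. β=53.7, B=134.7. -5/2·(1 − cos(π·0.3987)) = -1.7175 → s = 14.2825

14.2825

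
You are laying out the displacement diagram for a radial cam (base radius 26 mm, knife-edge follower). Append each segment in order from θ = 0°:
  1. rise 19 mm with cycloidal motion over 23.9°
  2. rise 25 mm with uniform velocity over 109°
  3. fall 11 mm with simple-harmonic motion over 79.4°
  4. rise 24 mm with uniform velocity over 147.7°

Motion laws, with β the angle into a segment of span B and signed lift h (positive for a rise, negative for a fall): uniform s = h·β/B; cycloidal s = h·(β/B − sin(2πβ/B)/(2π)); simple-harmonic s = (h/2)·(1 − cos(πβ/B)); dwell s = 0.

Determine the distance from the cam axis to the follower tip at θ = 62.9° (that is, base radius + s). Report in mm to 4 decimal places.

seg 1 [0°–23.9°] cycloidal, h=19: full span → s += 19 → s = 19.0000
seg 2 [23.9°–132.9°] uniform, h=25: θ=62.9° here. β=39, B=109. 25·39/109 = 8.9450 → s = 27.9450
radial distance = base radius + s = 26 + 27.9450 = 53.9450

53.9450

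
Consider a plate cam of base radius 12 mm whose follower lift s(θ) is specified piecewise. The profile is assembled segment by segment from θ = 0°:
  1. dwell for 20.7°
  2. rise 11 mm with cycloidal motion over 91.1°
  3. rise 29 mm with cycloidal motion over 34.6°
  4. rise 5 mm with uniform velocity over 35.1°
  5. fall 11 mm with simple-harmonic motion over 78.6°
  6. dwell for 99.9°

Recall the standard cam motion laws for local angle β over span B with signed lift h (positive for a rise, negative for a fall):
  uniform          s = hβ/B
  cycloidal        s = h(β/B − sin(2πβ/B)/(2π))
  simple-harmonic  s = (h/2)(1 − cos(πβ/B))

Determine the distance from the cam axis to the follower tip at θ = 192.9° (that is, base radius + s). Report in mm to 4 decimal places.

seg 1 [0°–20.7°] dwell: s stays 0.0000
seg 2 [20.7°–111.8°] cycloidal, h=11: full span → s += 11 → s = 11.0000
seg 3 [111.8°–146.4°] cycloidal, h=29: full span → s += 29 → s = 40.0000
seg 4 [146.4°–181.5°] uniform, h=5: full span → s += 5 → s = 45.0000
seg 5 [181.5°–260.1°] simple-harmonic, h=-11: θ=192.9° here. β=11.4, B=78.6. -11/2·(1 − cos(π·0.1450)) = -0.5611 → s = 44.4389
radial distance = base radius + s = 12 + 44.4389 = 56.4389

56.4389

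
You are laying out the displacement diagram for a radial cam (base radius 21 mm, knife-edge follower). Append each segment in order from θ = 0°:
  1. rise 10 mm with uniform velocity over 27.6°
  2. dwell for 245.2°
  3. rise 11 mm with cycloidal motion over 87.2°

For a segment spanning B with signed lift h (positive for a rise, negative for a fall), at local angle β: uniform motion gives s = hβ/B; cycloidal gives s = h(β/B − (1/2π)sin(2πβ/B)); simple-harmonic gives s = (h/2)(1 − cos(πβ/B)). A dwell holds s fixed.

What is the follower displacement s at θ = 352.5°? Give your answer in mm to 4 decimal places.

seg 1 [0°–27.6°] uniform, h=10: full span → s += 10 → s = 10.0000
seg 2 [27.6°–272.8°] dwell: s stays 10.0000
seg 3 [272.8°–360°] cycloidal, h=11: θ=352.5° here. β=79.7, B=87.2. 11·(0.9140 − sin(2π·0.9140)/(2π)) = 10.9546 → s = 20.9546

20.9546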